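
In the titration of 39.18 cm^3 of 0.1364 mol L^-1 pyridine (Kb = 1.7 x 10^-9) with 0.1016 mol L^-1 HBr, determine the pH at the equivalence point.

n(C5H5N) = 0.1364 x 0.03918 = 0.005344 mol; V(HBr) at equivalence = 0.005344/0.1016 = 0.05260 L.
At equivalence the base is fully converted to C5H5NH+; total volume = 0.09178 L, so [C5H5NH+] = 0.005344/0.09178 = 0.05823 M.
Ka(C5H5NH+) = Kw/Kb = 1.0e-14 / 1.7 x 10^-9 = 5.88e-6.
[H^+] = sqrt(Ka x [C5H5NH+]) = sqrt(5.88e-6 x 0.05823) = 0.000585 M.
pH = -log(0.000585) = 3.23.

3.23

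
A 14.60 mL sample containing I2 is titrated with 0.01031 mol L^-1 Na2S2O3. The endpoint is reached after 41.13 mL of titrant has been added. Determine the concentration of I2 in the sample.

0.0145 M

n(Na2S2O3) = 0.01031 x 0.04113 = 0.0004241 mol.
From the balanced equation, 2 mol Na2S2O3 reacts with 1 mol I2, so n(I2) = 0.0004241 x 1/2 = 0.0002120 mol.
[I2] = 0.0002120 / 0.01460 L = 0.0145 M.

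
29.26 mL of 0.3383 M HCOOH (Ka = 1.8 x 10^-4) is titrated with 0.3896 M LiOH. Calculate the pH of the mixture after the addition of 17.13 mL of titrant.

4.06

Initial n(HCOOH) = 0.3383 x 0.02926 = 0.009899 mol.
n(LiOH) added = 0.3896 x 0.01713 = 0.006674 mol, converting that many moles of HCOOH to HCOO-.
Remaining n(HCOOH) = 0.003225 mol; n(HCOO-) = 0.006674 mol.
By Henderson-Hasselbalch, pH = pKa + log([A^-]/[HA]) = 3.74 + log(0.006674/0.003225) = 3.74 + (+0.32) = 4.06.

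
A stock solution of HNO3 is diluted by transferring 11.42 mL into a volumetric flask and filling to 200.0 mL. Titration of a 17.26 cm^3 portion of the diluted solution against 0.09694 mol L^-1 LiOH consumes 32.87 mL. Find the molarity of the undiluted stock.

3.23 M

n(LiOH) = 0.09694 x 0.03287 = 0.003186 mol.
n(HNO3) in the aliquot = 0.003186 mol.
[diluted HNO3] = 0.003186 / 0.01726 = 0.1846 M.
Dilution factor = 200.0/11.42 = 17.51, so [stock] = 0.1846 x 17.51 = 3.23 M.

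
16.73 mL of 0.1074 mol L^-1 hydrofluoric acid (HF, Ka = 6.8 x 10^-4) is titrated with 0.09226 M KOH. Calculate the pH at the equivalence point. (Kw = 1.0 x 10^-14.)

7.93

n(HF) = 0.1074 x 0.01673 = 0.001797 mol; V(KOH) at equivalence = 0.001797/0.09226 = 0.01948 L.
At equivalence all the acid is converted to F-; total volume = 0.01673 + 0.01948 = 0.03621 L, so [F-] = 0.001797/0.03621 = 0.04963 M.
Kb = Kw/Ka = 1.0e-14 / 6.8 x 10^-4 = 1.47e-11.
[OH^-] = sqrt(Kb x [F-]) = sqrt(1.47e-11 x 0.04963) = 8.54e-7 M.
pOH = 6.07, so pH = 14.00 - 6.07 = 7.93.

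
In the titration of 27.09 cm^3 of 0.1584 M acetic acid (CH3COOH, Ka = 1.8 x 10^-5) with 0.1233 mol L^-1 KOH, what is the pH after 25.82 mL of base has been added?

Initial n(CH3COOH) = 0.1584 x 0.02709 = 0.004291 mol.
n(KOH) added = 0.1233 x 0.02582 = 0.003184 mol, converting that many moles of CH3COOH to CH3COO-.
Remaining n(CH3COOH) = 0.001107 mol; n(CH3COO-) = 0.003184 mol.
By Henderson-Hasselbalch, pH = pKa + log([A^-]/[HA]) = 4.74 + log(0.003184/0.001107) = 4.74 + (+0.46) = 5.20.

5.20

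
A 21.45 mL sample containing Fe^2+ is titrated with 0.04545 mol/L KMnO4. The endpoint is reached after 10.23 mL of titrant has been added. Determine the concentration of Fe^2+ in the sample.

n(KMnO4) = 0.04545 x 0.01023 = 0.0004650 mol.
From the balanced equation, 1 mol KMnO4 reacts with 5 mol Fe^2+, so n(Fe^2+) = 0.0004650 x 5/1 = 0.002325 mol.
[Fe^2+] = 0.002325 / 0.02145 L = 0.108 M.

0.108 M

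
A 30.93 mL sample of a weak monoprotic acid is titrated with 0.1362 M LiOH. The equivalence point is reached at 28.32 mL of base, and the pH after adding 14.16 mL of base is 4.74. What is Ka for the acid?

14.16 mL is half of the equivalence volume, so this is the half-equivalence point where [HA] = [A^-].
At half-equivalence pH = pKa, so pKa = 4.74.
Ka = 10^(-4.74) = 1.8 x 10^-5.

1.8 x 10^-5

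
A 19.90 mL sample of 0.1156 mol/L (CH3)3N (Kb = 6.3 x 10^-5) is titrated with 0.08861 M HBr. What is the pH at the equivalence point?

n((CH3)3N) = 0.1156 x 0.01990 = 0.002300 mol; V(HBr) at equivalence = 0.002300/0.08861 = 0.02596 L.
At equivalence the base is fully converted to (CH3)3NH+; total volume = 0.04586 L, so [(CH3)3NH+] = 0.002300/0.04586 = 0.05016 M.
Ka((CH3)3NH+) = Kw/Kb = 1.0e-14 / 6.3 x 10^-5 = 1.59e-10.
[H^+] = sqrt(Ka x [(CH3)3NH+]) = sqrt(1.59e-10 x 0.05016) = 2.82e-6 M.
pH = -log(2.82e-6) = 5.55.

5.55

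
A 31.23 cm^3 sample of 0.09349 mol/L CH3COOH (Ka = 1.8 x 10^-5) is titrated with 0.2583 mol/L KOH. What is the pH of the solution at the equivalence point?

8.79

n(CH3COOH) = 0.09349 x 0.03123 = 0.002920 mol; V(KOH) at equivalence = 0.002920/0.2583 = 0.01130 L.
At equivalence all the acid is converted to CH3COO-; total volume = 0.03123 + 0.01130 = 0.04253 L, so [CH3COO-] = 0.002920/0.04253 = 0.06864 M.
Kb = Kw/Ka = 1.0e-14 / 1.8 x 10^-5 = 5.56e-10.
[OH^-] = sqrt(Kb x [CH3COO-]) = sqrt(5.56e-10 x 0.06864) = 6.18e-6 M.
pOH = 5.21, so pH = 14.00 - 5.21 = 8.79.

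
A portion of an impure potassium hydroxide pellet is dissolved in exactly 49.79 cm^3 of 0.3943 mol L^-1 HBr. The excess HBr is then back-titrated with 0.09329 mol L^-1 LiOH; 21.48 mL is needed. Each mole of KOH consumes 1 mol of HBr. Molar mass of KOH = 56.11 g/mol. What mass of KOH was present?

Total n(HBr) added = 0.3943 x 0.04979 = 0.01963 mol.
n(LiOH) used = 0.09329 x 0.02148 = 0.002004 mol, which equals the excess n(HBr).
So n(HBr) consumed by the sample = 0.01963 - 0.002004 = 0.01763 mol.
n(KOH) = 0.01763 / 1 = 0.01763 mol.
mass = 0.01763 mol x 56.11 g/mol = 0.989 g.

0.989 g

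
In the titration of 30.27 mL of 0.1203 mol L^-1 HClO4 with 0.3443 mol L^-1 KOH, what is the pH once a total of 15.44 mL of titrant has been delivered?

n(acid) = 0.1203 x 0.03027 = 0.003641 mol; n(KOH) added = 0.3443 x 0.01544 = 0.005316 mol.
Base is in excess by 0.005316 - 0.003641 = 0.001675 mol in a total volume of 0.04571 L.
[OH^-] = 0.001675/0.04571 = 0.03663 M, so pOH = 1.44 and pH = 14.00 - 1.44 = 12.56.

12.56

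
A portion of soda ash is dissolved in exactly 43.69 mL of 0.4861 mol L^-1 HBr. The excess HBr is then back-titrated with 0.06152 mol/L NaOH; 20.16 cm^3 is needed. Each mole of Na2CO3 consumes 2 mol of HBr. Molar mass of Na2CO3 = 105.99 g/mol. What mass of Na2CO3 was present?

Total n(HBr) added = 0.4861 x 0.04369 = 0.02124 mol.
n(NaOH) used = 0.06152 x 0.02016 = 0.001240 mol, which equals the excess n(HBr).
So n(HBr) consumed by the sample = 0.02124 - 0.001240 = 0.02000 mol.
n(Na2CO3) = 0.02000 / 2 = 0.009999 mol.
mass = 0.009999 mol x 105.99 g/mol = 1.06 g.

1.06 g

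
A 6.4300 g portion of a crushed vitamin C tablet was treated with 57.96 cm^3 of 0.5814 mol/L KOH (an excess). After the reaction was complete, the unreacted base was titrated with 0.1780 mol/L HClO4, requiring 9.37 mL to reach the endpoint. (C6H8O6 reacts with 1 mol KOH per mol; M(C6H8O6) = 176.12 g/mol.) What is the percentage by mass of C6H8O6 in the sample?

87.7%

Total n(KOH) added = 0.5814 x 0.05796 = 0.03370 mol.
n(HClO4) used = 0.1780 x 0.009370 = 0.001668 mol, which equals the excess n(KOH).
So n(KOH) consumed by the sample = 0.03370 - 0.001668 = 0.03203 mol.
n(C6H8O6) = 0.03203 / 1 = 0.03203 mol.
mass C6H8O6 = 0.03203 x 176.12 = 5.641 g, so %C6H8O6 = 5.641/6.4300 x 100 = 87.7%.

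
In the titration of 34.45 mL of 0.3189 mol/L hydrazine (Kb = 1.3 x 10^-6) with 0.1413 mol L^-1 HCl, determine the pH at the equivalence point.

4.56

n(N2H4) = 0.3189 x 0.03445 = 0.01099 mol; V(HCl) at equivalence = 0.01099/0.1413 = 0.07775 L.
At equivalence the base is fully converted to N2H5+; total volume = 0.1122 L, so [N2H5+] = 0.01099/0.1122 = 0.09792 M.
Ka(N2H5+) = Kw/Kb = 1.0e-14 / 1.3 x 10^-6 = 7.69e-9.
[H^+] = sqrt(Ka x [N2H5+]) = sqrt(7.69e-9 x 0.09792) = 2.74e-5 M.
pH = -log(2.74e-5) = 4.56.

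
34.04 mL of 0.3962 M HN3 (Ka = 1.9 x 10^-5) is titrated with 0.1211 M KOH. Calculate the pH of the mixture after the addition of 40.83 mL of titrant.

Initial n(HN3) = 0.3962 x 0.03404 = 0.01349 mol.
n(KOH) added = 0.1211 x 0.04083 = 0.004945 mol, converting that many moles of HN3 to N3-.
Remaining n(HN3) = 0.008542 mol; n(N3-) = 0.004945 mol.
By Henderson-Hasselbalch, pH = pKa + log([A^-]/[HA]) = 4.72 + log(0.004945/0.008542) = 4.72 + (-0.24) = 4.48.

4.48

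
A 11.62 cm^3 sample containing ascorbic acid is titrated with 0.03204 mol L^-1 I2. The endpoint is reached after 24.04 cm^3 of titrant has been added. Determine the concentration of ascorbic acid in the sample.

0.0663 M

n(I2) = 0.03204 x 0.02404 = 0.0007702 mol.
From the balanced equation, 1 mol I2 reacts with 1 mol ascorbic acid, so n(ascorbic acid) = 0.0007702 x 1/1 = 0.0007702 mol.
[ascorbic acid] = 0.0007702 / 0.01162 L = 0.0663 M.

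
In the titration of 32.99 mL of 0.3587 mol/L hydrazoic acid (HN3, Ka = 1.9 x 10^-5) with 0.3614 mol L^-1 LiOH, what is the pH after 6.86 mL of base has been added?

4.14

Initial n(HN3) = 0.3587 x 0.03299 = 0.01183 mol.
n(LiOH) added = 0.3614 x 0.006860 = 0.002479 mol, converting that many moles of HN3 to N3-.
Remaining n(HN3) = 0.009354 mol; n(N3-) = 0.002479 mol.
By Henderson-Hasselbalch, pH = pKa + log([A^-]/[HA]) = 4.72 + log(0.002479/0.009354) = 4.72 + (-0.58) = 4.14.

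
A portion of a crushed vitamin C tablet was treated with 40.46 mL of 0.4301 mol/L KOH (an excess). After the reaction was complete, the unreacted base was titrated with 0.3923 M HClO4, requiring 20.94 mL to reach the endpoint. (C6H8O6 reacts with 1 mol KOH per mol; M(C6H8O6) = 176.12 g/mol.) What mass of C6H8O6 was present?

1.62 g

Total n(KOH) added = 0.4301 x 0.04046 = 0.01740 mol.
n(HClO4) used = 0.3923 x 0.02094 = 0.008215 mol, which equals the excess n(KOH).
So n(KOH) consumed by the sample = 0.01740 - 0.008215 = 0.009187 mol.
n(C6H8O6) = 0.009187 / 1 = 0.009187 mol.
mass = 0.009187 mol x 176.12 g/mol = 1.62 g.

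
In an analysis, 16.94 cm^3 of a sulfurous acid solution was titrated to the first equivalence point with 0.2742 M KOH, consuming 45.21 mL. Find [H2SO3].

n(KOH) = 0.2742 x 0.04521 = 0.01240 mol.
At the first equivalence point, 1 mol OH^- react per mol H2SO3, so n(H2SO3) = 0.01240 / 1 = 0.01240 mol.
[H2SO3] = 0.01240 / 0.01694 L = 0.732 M.

0.732 M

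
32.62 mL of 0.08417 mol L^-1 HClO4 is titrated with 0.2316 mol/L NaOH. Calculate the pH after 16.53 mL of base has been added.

n(acid) = 0.08417 x 0.03262 = 0.002746 mol; n(NaOH) added = 0.2316 x 0.01653 = 0.003828 mol.
Base is in excess by 0.003828 - 0.002746 = 0.001083 mol in a total volume of 0.04915 L.
[OH^-] = 0.001083/0.04915 = 0.02203 M, so pOH = 1.66 and pH = 14.00 - 1.66 = 12.34.

12.34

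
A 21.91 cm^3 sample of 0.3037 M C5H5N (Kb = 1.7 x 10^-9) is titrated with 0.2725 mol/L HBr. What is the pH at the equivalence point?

3.04

n(C5H5N) = 0.3037 x 0.02191 = 0.006654 mol; V(HBr) at equivalence = 0.006654/0.2725 = 0.02442 L.
At equivalence the base is fully converted to C5H5NH+; total volume = 0.04633 L, so [C5H5NH+] = 0.006654/0.04633 = 0.1436 M.
Ka(C5H5NH+) = Kw/Kb = 1.0e-14 / 1.7 x 10^-9 = 5.88e-6.
[H^+] = sqrt(Ka x [C5H5NH+]) = sqrt(5.88e-6 x 0.1436) = 0.000919 M.
pH = -log(0.000919) = 3.04.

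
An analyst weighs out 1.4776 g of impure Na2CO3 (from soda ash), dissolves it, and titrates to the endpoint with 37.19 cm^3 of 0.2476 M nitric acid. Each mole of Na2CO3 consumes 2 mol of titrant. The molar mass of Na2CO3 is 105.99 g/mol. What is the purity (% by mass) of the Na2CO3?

33.0%

n(HNO3) = 0.2476 x 0.03719 = 0.009208 mol.
n(Na2CO3) = 0.009208 / 2 = 0.004604 mol.
mass of Na2CO3 = 0.004604 x 105.99 = 0.4880 g.
% purity = 0.4880 / 1.4776 x 100 = 33.0%.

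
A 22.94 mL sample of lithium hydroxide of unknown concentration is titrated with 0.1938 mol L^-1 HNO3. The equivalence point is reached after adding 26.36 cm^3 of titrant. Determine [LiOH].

0.223 M

n(HNO3) delivered = 0.1938 x 0.02636 = 0.005109 mol.
For a 1:1 reaction, n(LiOH) = 0.005109 mol.
[LiOH] = 0.005109 mol / 0.02294 L = 0.223 M.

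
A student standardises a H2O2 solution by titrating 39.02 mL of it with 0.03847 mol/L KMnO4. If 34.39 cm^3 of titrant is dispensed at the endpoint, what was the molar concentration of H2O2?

n(KMnO4) = 0.03847 x 0.03439 = 0.001323 mol.
From the balanced equation, 2 mol KMnO4 reacts with 5 mol H2O2, so n(H2O2) = 0.001323 x 5/2 = 0.003307 mol.
[H2O2] = 0.003307 / 0.03902 L = 0.0848 M.

0.0848 M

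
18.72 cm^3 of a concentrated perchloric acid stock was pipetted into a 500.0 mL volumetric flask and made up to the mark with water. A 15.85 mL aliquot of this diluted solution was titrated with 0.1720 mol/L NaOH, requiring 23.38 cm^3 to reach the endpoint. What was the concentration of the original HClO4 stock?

6.78 M

n(NaOH) = 0.1720 x 0.02338 = 0.004021 mol.
n(HClO4) in the aliquot = 0.004021 mol.
[diluted HClO4] = 0.004021 / 0.01585 = 0.2537 M.
Dilution factor = 500.0/18.72 = 26.71, so [stock] = 0.2537 x 26.71 = 6.78 M.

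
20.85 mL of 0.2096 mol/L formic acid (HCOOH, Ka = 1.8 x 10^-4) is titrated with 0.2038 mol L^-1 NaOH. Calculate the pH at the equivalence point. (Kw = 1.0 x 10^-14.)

8.38

n(HCOOH) = 0.2096 x 0.02085 = 0.004370 mol; V(NaOH) at equivalence = 0.004370/0.2038 = 0.02144 L.
At equivalence all the acid is converted to HCOO-; total volume = 0.02085 + 0.02144 = 0.04229 L, so [HCOO-] = 0.004370/0.04229 = 0.1033 M.
Kb = Kw/Ka = 1.0e-14 / 1.8 x 10^-4 = 5.56e-11.
[OH^-] = sqrt(Kb x [HCOO-]) = sqrt(5.56e-11 x 0.1033) = 2.40e-6 M.
pOH = 5.62, so pH = 14.00 - 5.62 = 8.38.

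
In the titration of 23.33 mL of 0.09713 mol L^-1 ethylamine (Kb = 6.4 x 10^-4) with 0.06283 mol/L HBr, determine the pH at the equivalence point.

n(C2H5NH2) = 0.09713 x 0.02333 = 0.002266 mol; V(HBr) at equivalence = 0.002266/0.06283 = 0.03607 L.
At equivalence the base is fully converted to C2H5NH3+; total volume = 0.05940 L, so [C2H5NH3+] = 0.002266/0.05940 = 0.03815 M.
Ka(C2H5NH3+) = Kw/Kb = 1.0e-14 / 6.4 x 10^-4 = 1.56e-11.
[H^+] = sqrt(Ka x [C2H5NH3+]) = sqrt(1.56e-11 x 0.03815) = 7.72e-7 M.
pH = -log(7.72e-7) = 6.11.

6.11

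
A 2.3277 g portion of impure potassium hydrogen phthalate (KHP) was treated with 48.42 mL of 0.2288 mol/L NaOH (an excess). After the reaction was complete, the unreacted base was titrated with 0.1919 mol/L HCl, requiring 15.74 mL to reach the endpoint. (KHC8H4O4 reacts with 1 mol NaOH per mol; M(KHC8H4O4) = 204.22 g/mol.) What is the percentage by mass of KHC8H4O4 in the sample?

70.7%

Total n(NaOH) added = 0.2288 x 0.04842 = 0.01108 mol.
n(HCl) used = 0.1919 x 0.01574 = 0.003021 mol, which equals the excess n(NaOH).
So n(NaOH) consumed by the sample = 0.01108 - 0.003021 = 0.008058 mol.
n(KHC8H4O4) = 0.008058 / 1 = 0.008058 mol.
mass KHC8H4O4 = 0.008058 x 204.22 = 1.646 g, so %KHC8H4O4 = 1.646/2.3277 x 100 = 70.7%.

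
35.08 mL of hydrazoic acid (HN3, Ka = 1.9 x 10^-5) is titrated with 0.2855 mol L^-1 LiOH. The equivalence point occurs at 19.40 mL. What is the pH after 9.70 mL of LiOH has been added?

4.72

9.70 mL is exactly half the equivalence volume (19.40/2), i.e. the half-equivalence point.
There, n(HA) = n(A^-), so pH = pKa = -log(1.9 x 10^-5) = 4.72.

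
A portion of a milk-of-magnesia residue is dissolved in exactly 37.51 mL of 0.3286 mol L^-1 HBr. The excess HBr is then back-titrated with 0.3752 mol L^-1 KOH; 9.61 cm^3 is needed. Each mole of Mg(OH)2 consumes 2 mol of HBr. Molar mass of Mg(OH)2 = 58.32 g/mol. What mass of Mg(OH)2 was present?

0.254 g

Total n(HBr) added = 0.3286 x 0.03751 = 0.01233 mol.
n(KOH) used = 0.3752 x 0.009610 = 0.003606 mol, which equals the excess n(HBr).
So n(HBr) consumed by the sample = 0.01233 - 0.003606 = 0.008720 mol.
n(Mg(OH)2) = 0.008720 / 2 = 0.004360 mol.
mass = 0.004360 mol x 58.32 g/mol = 0.254 g.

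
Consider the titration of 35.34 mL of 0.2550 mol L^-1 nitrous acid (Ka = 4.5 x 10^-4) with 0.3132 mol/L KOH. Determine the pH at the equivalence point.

8.25

n(HNO2) = 0.2550 x 0.03534 = 0.009012 mol; V(KOH) at equivalence = 0.009012/0.3132 = 0.02877 L.
At equivalence all the acid is converted to NO2-; total volume = 0.03534 + 0.02877 = 0.06411 L, so [NO2-] = 0.009012/0.06411 = 0.1406 M.
Kb = Kw/Ka = 1.0e-14 / 4.5 x 10^-4 = 2.22e-11.
[OH^-] = sqrt(Kb x [NO2-]) = sqrt(2.22e-11 x 0.1406) = 1.77e-6 M.
pOH = 5.75, so pH = 14.00 - 5.75 = 8.25.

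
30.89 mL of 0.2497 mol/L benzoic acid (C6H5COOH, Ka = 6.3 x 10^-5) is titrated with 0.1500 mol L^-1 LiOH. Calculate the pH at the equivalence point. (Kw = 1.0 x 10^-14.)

8.59

n(C6H5COOH) = 0.2497 x 0.03089 = 0.007713 mol; V(LiOH) at equivalence = 0.007713/0.1500 = 0.05142 L.
At equivalence all the acid is converted to C6H5COO-; total volume = 0.03089 + 0.05142 = 0.08231 L, so [C6H5COO-] = 0.007713/0.08231 = 0.09371 M.
Kb = Kw/Ka = 1.0e-14 / 6.3 x 10^-5 = 1.59e-10.
[OH^-] = sqrt(Kb x [C6H5COO-]) = sqrt(1.59e-10 x 0.09371) = 3.86e-6 M.
pOH = 5.41, so pH = 14.00 - 5.41 = 8.59.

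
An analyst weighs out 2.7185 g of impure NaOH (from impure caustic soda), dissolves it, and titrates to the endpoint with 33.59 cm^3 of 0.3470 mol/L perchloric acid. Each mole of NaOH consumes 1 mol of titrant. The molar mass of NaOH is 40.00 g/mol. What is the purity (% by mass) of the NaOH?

17.2%

n(HClO4) = 0.3470 x 0.03359 = 0.01166 mol.
n(NaOH) = 0.01166 / 1 = 0.01166 mol.
mass of NaOH = 0.01166 x 40.00 = 0.4662 g.
% purity = 0.4662 / 2.7185 x 100 = 17.2%.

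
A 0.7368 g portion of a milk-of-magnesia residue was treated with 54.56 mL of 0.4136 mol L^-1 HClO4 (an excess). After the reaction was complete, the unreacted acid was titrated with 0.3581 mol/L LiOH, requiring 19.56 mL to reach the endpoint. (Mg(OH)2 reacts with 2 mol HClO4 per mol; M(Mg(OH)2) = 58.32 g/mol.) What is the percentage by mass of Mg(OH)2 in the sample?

Total n(HClO4) added = 0.4136 x 0.05456 = 0.02257 mol.
n(LiOH) used = 0.3581 x 0.01956 = 0.007004 mol, which equals the excess n(HClO4).
So n(HClO4) consumed by the sample = 0.02257 - 0.007004 = 0.01556 mol.
n(Mg(OH)2) = 0.01556 / 2 = 0.007781 mol.
mass Mg(OH)2 = 0.007781 x 58.32 = 0.4538 g, so %Mg(OH)2 = 0.4538/0.7368 x 100 = 61.6%.

61.6%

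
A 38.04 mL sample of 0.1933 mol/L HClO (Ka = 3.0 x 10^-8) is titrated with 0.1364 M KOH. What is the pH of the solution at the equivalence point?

n(HClO) = 0.1933 x 0.03804 = 0.007353 mol; V(KOH) at equivalence = 0.007353/0.1364 = 0.05391 L.
At equivalence all the acid is converted to ClO-; total volume = 0.03804 + 0.05391 = 0.09195 L, so [ClO-] = 0.007353/0.09195 = 0.07997 M.
Kb = Kw/Ka = 1.0e-14 / 3.0 x 10^-8 = 3.33e-7.
[OH^-] = sqrt(Kb x [ClO-]) = sqrt(3.33e-7 x 0.07997) = 0.000163 M.
pOH = 3.79, so pH = 14.00 - 3.79 = 10.21.

10.21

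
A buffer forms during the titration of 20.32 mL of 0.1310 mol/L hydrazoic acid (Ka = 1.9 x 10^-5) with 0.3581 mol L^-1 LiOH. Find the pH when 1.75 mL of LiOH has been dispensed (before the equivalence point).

Initial n(HN3) = 0.1310 x 0.02032 = 0.002662 mol.
n(LiOH) added = 0.3581 x 0.001750 = 0.0006267 mol, converting that many moles of HN3 to N3-.
Remaining n(HN3) = 0.002035 mol; n(N3-) = 0.0006267 mol.
By Henderson-Hasselbalch, pH = pKa + log([A^-]/[HA]) = 4.72 + log(0.0006267/0.002035) = 4.72 + (-0.51) = 4.21.

4.21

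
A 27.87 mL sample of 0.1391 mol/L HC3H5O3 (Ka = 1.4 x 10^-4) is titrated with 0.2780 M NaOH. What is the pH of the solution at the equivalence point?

n(HC3H5O3) = 0.1391 x 0.02787 = 0.003877 mol; V(NaOH) at equivalence = 0.003877/0.2780 = 0.01395 L.
At equivalence all the acid is converted to C3H5O3-; total volume = 0.02787 + 0.01395 = 0.04182 L, so [C3H5O3-] = 0.003877/0.04182 = 0.09271 M.
Kb = Kw/Ka = 1.0e-14 / 1.4 x 10^-4 = 7.14e-11.
[OH^-] = sqrt(Kb x [C3H5O3-]) = sqrt(7.14e-11 x 0.09271) = 2.57e-6 M.
pOH = 5.59, so pH = 14.00 - 5.59 = 8.41.

8.41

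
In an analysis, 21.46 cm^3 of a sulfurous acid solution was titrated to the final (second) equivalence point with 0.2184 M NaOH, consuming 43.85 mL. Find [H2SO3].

0.223 M

n(NaOH) = 0.2184 x 0.04385 = 0.009577 mol.
At the final (second) equivalence point, 2 mol OH^- react per mol H2SO3, so n(H2SO3) = 0.009577 / 2 = 0.004788 mol.
[H2SO3] = 0.004788 / 0.02146 L = 0.223 M.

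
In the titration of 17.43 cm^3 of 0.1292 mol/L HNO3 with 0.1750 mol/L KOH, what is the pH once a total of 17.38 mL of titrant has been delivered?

n(acid) = 0.1292 x 0.01743 = 0.002252 mol; n(KOH) added = 0.1750 x 0.01738 = 0.003041 mol.
Base is in excess by 0.003041 - 0.002252 = 0.0007895 mol in a total volume of 0.03481 L.
[OH^-] = 0.0007895/0.03481 = 0.02268 M, so pOH = 1.64 and pH = 14.00 - 1.64 = 12.36.

12.36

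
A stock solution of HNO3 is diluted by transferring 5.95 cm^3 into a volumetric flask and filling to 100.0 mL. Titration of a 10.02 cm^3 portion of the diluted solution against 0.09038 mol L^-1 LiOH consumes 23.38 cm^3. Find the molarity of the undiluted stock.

3.54 M

n(LiOH) = 0.09038 x 0.02338 = 0.002113 mol.
n(HNO3) in the aliquot = 0.002113 mol.
[diluted HNO3] = 0.002113 / 0.01002 = 0.2109 M.
Dilution factor = 100.0/5.950 = 16.81, so [stock] = 0.2109 x 16.81 = 3.54 M.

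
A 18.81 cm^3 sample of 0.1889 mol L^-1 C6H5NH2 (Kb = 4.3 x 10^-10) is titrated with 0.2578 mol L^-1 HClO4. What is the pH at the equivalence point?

n(C6H5NH2) = 0.1889 x 0.01881 = 0.003553 mol; V(HClO4) at equivalence = 0.003553/0.2578 = 0.01378 L.
At equivalence the base is fully converted to C6H5NH3+; total volume = 0.03259 L, so [C6H5NH3+] = 0.003553/0.03259 = 0.1090 M.
Ka(C6H5NH3+) = Kw/Kb = 1.0e-14 / 4.3 x 10^-10 = 2.33e-5.
[H^+] = sqrt(Ka x [C6H5NH3+]) = sqrt(2.33e-5 x 0.1090) = 0.00159 M.
pH = -log(0.00159) = 2.80.

2.80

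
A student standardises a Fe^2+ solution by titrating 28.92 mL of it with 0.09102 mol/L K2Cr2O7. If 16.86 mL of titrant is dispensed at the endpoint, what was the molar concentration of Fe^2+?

n(K2Cr2O7) = 0.09102 x 0.01686 = 0.001535 mol.
From the balanced equation, 1 mol K2Cr2O7 reacts with 6 mol Fe^2+, so n(Fe^2+) = 0.001535 x 6/1 = 0.009208 mol.
[Fe^2+] = 0.009208 / 0.02892 L = 0.318 M.

0.318 M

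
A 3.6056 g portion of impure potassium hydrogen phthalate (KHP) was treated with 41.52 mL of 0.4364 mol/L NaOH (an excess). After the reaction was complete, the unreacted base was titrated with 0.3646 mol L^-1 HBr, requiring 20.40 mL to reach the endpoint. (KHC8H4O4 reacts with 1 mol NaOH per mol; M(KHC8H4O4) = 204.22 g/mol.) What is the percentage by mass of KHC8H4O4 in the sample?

60.5%

Total n(NaOH) added = 0.4364 x 0.04152 = 0.01812 mol.
n(HBr) used = 0.3646 x 0.02040 = 0.007438 mol, which equals the excess n(NaOH).
So n(NaOH) consumed by the sample = 0.01812 - 0.007438 = 0.01068 mol.
n(KHC8H4O4) = 0.01068 / 1 = 0.01068 mol.
mass KHC8H4O4 = 0.01068 x 204.22 = 2.181 g, so %KHC8H4O4 = 2.181/3.6056 x 100 = 60.5%.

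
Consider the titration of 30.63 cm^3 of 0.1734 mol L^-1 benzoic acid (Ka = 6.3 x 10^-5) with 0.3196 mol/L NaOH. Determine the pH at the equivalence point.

n(C6H5COOH) = 0.1734 x 0.03063 = 0.005311 mol; V(NaOH) at equivalence = 0.005311/0.3196 = 0.01662 L.
At equivalence all the acid is converted to C6H5COO-; total volume = 0.03063 + 0.01662 = 0.04725 L, so [C6H5COO-] = 0.005311/0.04725 = 0.1124 M.
Kb = Kw/Ka = 1.0e-14 / 6.3 x 10^-5 = 1.59e-10.
[OH^-] = sqrt(Kb x [C6H5COO-]) = sqrt(1.59e-10 x 0.1124) = 4.22e-6 M.
pOH = 5.37, so pH = 14.00 - 5.37 = 8.63.

8.63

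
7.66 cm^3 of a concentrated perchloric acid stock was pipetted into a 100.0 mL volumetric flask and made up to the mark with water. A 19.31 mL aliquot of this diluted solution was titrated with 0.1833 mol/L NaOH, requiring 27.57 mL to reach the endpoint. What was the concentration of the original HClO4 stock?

n(NaOH) = 0.1833 x 0.02757 = 0.005054 mol.
n(HClO4) in the aliquot = 0.005054 mol.
[diluted HClO4] = 0.005054 / 0.01931 = 0.2617 M.
Dilution factor = 100.0/7.660 = 13.05, so [stock] = 0.2617 x 13.05 = 3.42 M.

3.42 M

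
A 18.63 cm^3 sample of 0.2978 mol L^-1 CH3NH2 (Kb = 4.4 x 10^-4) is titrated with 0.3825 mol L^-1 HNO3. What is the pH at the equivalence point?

5.71

n(CH3NH2) = 0.2978 x 0.01863 = 0.005548 mol; V(HNO3) at equivalence = 0.005548/0.3825 = 0.01450 L.
At equivalence the base is fully converted to CH3NH3+; total volume = 0.03313 L, so [CH3NH3+] = 0.005548/0.03313 = 0.1674 M.
Ka(CH3NH3+) = Kw/Kb = 1.0e-14 / 4.4 x 10^-4 = 2.27e-11.
[H^+] = sqrt(Ka x [CH3NH3+]) = sqrt(2.27e-11 x 0.1674) = 1.95e-6 M.
pH = -log(1.95e-6) = 5.71.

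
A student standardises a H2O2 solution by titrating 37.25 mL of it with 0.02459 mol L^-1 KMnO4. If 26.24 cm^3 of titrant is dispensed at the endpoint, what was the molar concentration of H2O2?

0.0433 M

n(KMnO4) = 0.02459 x 0.02624 = 0.0006452 mol.
From the balanced equation, 2 mol KMnO4 reacts with 5 mol H2O2, so n(H2O2) = 0.0006452 x 5/2 = 0.001613 mol.
[H2O2] = 0.001613 / 0.03725 L = 0.0433 M.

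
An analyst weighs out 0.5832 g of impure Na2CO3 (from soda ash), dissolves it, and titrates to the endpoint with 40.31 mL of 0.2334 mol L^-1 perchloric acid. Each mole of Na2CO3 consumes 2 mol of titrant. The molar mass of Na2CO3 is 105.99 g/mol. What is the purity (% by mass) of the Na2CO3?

n(HClO4) = 0.2334 x 0.04031 = 0.009408 mol.
n(Na2CO3) = 0.009408 / 2 = 0.004704 mol.
mass of Na2CO3 = 0.004704 x 105.99 = 0.4986 g.
% purity = 0.4986 / 0.5832 x 100 = 85.5%.

85.5%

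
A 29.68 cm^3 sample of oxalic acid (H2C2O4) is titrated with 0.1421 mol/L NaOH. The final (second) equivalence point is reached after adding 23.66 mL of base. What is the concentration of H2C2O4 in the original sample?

n(NaOH) = 0.1421 x 0.02366 = 0.003362 mol.
At the final (second) equivalence point, 2 mol OH^- react per mol H2C2O4, so n(H2C2O4) = 0.003362 / 2 = 0.001681 mol.
[H2C2O4] = 0.001681 / 0.02968 L = 0.0566 M.

0.0566 M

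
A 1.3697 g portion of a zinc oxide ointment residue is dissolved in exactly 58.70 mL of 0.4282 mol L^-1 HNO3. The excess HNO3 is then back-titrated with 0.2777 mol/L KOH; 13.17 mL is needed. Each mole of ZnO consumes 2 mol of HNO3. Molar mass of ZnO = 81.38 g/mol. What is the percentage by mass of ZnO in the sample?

63.8%

Total n(HNO3) added = 0.4282 x 0.05870 = 0.02514 mol.
n(KOH) used = 0.2777 x 0.01317 = 0.003657 mol, which equals the excess n(HNO3).
So n(HNO3) consumed by the sample = 0.02514 - 0.003657 = 0.02148 mol.
n(ZnO) = 0.02148 / 2 = 0.01074 mol.
mass ZnO = 0.01074 x 81.38 = 0.8739 g, so %ZnO = 0.8739/1.3697 x 100 = 63.8%.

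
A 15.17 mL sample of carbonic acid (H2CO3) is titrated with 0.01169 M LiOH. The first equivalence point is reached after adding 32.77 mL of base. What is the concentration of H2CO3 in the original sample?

n(LiOH) = 0.01169 x 0.03277 = 0.0003831 mol.
At the first equivalence point, 1 mol OH^- react per mol H2CO3, so n(H2CO3) = 0.0003831 / 1 = 0.0003831 mol.
[H2CO3] = 0.0003831 / 0.01517 L = 0.0253 M.

0.0253 M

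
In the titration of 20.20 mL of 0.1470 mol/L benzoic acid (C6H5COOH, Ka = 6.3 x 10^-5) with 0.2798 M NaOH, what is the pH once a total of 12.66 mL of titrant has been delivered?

12.24

n(acid) = 0.1470 x 0.02020 = 0.002969 mol; n(NaOH) added = 0.2798 x 0.01266 = 0.003542 mol.
Base is in excess by 0.003542 - 0.002969 = 0.0005729 mol in a total volume of 0.03286 L.
[OH^-] = 0.0005729/0.03286 = 0.01743 M, so pOH = 1.76 and pH = 14.00 - 1.76 = 12.24.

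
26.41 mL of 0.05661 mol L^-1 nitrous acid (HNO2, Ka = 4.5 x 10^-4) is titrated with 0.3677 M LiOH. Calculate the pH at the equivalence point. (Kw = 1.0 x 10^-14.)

n(HNO2) = 0.05661 x 0.02641 = 0.001495 mol; V(LiOH) at equivalence = 0.001495/0.3677 = 0.004066 L.
At equivalence all the acid is converted to NO2-; total volume = 0.02641 + 0.004066 = 0.03048 L, so [NO2-] = 0.001495/0.03048 = 0.04906 M.
Kb = Kw/Ka = 1.0e-14 / 4.5 x 10^-4 = 2.22e-11.
[OH^-] = sqrt(Kb x [NO2-]) = sqrt(2.22e-11 x 0.04906) = 1.04e-6 M.
pOH = 5.98, so pH = 14.00 - 5.98 = 8.02.

8.02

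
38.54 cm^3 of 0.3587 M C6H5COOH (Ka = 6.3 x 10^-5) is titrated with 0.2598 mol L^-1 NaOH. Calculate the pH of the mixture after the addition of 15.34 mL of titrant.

3.81

Initial n(C6H5COOH) = 0.3587 x 0.03854 = 0.01382 mol.
n(NaOH) added = 0.2598 x 0.01534 = 0.003985 mol, converting that many moles of C6H5COOH to C6H5COO-.
Remaining n(C6H5COOH) = 0.009839 mol; n(C6H5COO-) = 0.003985 mol.
By Henderson-Hasselbalch, pH = pKa + log([A^-]/[HA]) = 4.20 + log(0.003985/0.009839) = 4.20 + (-0.39) = 3.81.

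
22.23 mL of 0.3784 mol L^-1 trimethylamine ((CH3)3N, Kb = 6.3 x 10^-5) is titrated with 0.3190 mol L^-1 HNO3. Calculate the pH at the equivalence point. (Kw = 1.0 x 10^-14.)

5.28

n((CH3)3N) = 0.3784 x 0.02223 = 0.008412 mol; V(HNO3) at equivalence = 0.008412/0.3190 = 0.02637 L.
At equivalence the base is fully converted to (CH3)3NH+; total volume = 0.04860 L, so [(CH3)3NH+] = 0.008412/0.04860 = 0.1731 M.
Ka((CH3)3NH+) = Kw/Kb = 1.0e-14 / 6.3 x 10^-5 = 1.59e-10.
[H^+] = sqrt(Ka x [(CH3)3NH+]) = sqrt(1.59e-10 x 0.1731) = 5.24e-6 M.
pH = -log(5.24e-6) = 5.28.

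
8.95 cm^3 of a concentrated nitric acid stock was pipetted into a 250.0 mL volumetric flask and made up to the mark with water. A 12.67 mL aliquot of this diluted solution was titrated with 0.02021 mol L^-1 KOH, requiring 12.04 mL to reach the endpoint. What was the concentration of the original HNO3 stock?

n(KOH) = 0.02021 x 0.01204 = 0.0002433 mol.
n(HNO3) in the aliquot = 0.0002433 mol.
[diluted HNO3] = 0.0002433 / 0.01267 = 0.01921 M.
Dilution factor = 250.0/8.950 = 27.93, so [stock] = 0.01921 x 27.93 = 0.536 M.

0.536 M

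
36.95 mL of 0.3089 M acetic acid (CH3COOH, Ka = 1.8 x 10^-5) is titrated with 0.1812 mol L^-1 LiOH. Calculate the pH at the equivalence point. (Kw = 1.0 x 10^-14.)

n(CH3COOH) = 0.3089 x 0.03695 = 0.01141 mol; V(LiOH) at equivalence = 0.01141/0.1812 = 0.06299 L.
At equivalence all the acid is converted to CH3COO-; total volume = 0.03695 + 0.06299 = 0.09994 L, so [CH3COO-] = 0.01141/0.09994 = 0.1142 M.
Kb = Kw/Ka = 1.0e-14 / 1.8 x 10^-5 = 5.56e-10.
[OH^-] = sqrt(Kb x [CH3COO-]) = sqrt(5.56e-10 x 0.1142) = 7.97e-6 M.
pOH = 5.10, so pH = 14.00 - 5.10 = 8.90.

8.90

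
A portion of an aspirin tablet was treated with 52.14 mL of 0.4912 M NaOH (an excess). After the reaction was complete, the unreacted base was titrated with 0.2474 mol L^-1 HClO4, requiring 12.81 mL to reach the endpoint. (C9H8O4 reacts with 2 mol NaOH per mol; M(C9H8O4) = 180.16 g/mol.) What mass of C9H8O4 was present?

2.02 g

Total n(NaOH) added = 0.4912 x 0.05214 = 0.02561 mol.
n(HClO4) used = 0.2474 x 0.01281 = 0.003169 mol, which equals the excess n(NaOH).
So n(NaOH) consumed by the sample = 0.02561 - 0.003169 = 0.02244 mol.
n(C9H8O4) = 0.02244 / 2 = 0.01122 mol.
mass = 0.01122 mol x 180.16 g/mol = 2.02 g.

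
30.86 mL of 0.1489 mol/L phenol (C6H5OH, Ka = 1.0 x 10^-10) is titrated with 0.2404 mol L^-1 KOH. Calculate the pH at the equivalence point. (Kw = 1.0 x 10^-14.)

11.48

n(C6H5OH) = 0.1489 x 0.03086 = 0.004595 mol; V(KOH) at equivalence = 0.004595/0.2404 = 0.01911 L.
At equivalence all the acid is converted to C6H5O-; total volume = 0.03086 + 0.01911 = 0.04997 L, so [C6H5O-] = 0.004595/0.04997 = 0.09195 M.
Kb = Kw/Ka = 1.0e-14 / 1.0 x 10^-10 = 0.000100.
[OH^-] = sqrt(Kb x [C6H5O-]) = sqrt(0.000100 x 0.09195) = 0.00303 M.
pOH = 2.52, so pH = 14.00 - 2.52 = 11.48.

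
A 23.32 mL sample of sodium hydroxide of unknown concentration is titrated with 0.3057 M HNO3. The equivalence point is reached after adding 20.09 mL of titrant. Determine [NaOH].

0.263 M

n(HNO3) delivered = 0.3057 x 0.02009 = 0.006142 mol.
For a 1:1 reaction, n(NaOH) = 0.006142 mol.
[NaOH] = 0.006142 mol / 0.02332 L = 0.263 M.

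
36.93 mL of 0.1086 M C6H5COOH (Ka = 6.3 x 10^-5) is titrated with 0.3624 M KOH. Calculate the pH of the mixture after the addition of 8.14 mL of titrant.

4.64

Initial n(C6H5COOH) = 0.1086 x 0.03693 = 0.004011 mol.
n(KOH) added = 0.3624 x 0.008140 = 0.002950 mol, converting that many moles of C6H5COOH to C6H5COO-.
Remaining n(C6H5COOH) = 0.001061 mol; n(C6H5COO-) = 0.002950 mol.
By Henderson-Hasselbalch, pH = pKa + log([A^-]/[HA]) = 4.20 + log(0.002950/0.001061) = 4.20 + (+0.44) = 4.64.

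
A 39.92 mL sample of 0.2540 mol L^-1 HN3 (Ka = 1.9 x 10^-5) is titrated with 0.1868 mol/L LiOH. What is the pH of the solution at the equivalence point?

8.88

n(HN3) = 0.2540 x 0.03992 = 0.01014 mol; V(LiOH) at equivalence = 0.01014/0.1868 = 0.05428 L.
At equivalence all the acid is converted to N3-; total volume = 0.03992 + 0.05428 = 0.09420 L, so [N3-] = 0.01014/0.09420 = 0.1076 M.
Kb = Kw/Ka = 1.0e-14 / 1.9 x 10^-5 = 5.26e-10.
[OH^-] = sqrt(Kb x [N3-]) = sqrt(5.26e-10 x 0.1076) = 7.53e-6 M.
pOH = 5.12, so pH = 14.00 - 5.12 = 8.88.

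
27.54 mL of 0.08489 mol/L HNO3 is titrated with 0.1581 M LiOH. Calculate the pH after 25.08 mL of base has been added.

n(acid) = 0.08489 x 0.02754 = 0.002338 mol; n(LiOH) added = 0.1581 x 0.02508 = 0.003965 mol.
Base is in excess by 0.003965 - 0.002338 = 0.001627 mol in a total volume of 0.05262 L.
[OH^-] = 0.001627/0.05262 = 0.03093 M, so pOH = 1.51 and pH = 14.00 - 1.51 = 12.49.

12.49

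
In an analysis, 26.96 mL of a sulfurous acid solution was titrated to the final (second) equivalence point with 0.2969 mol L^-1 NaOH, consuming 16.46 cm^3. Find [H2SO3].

0.0906 M

n(NaOH) = 0.2969 x 0.01646 = 0.004887 mol.
At the final (second) equivalence point, 2 mol OH^- react per mol H2SO3, so n(H2SO3) = 0.004887 / 2 = 0.002443 mol.
[H2SO3] = 0.002443 / 0.02696 L = 0.0906 M.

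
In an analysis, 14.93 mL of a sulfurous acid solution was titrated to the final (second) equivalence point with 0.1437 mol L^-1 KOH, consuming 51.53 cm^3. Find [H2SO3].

0.248 M

n(KOH) = 0.1437 x 0.05153 = 0.007405 mol.
At the final (second) equivalence point, 2 mol OH^- react per mol H2SO3, so n(H2SO3) = 0.007405 / 2 = 0.003702 mol.
[H2SO3] = 0.003702 / 0.01493 L = 0.248 M.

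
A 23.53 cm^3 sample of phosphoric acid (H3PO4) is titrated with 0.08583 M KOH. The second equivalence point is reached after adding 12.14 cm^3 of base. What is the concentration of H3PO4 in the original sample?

n(KOH) = 0.08583 x 0.01214 = 0.001042 mol.
At the second equivalence point, 2 mol OH^- react per mol H3PO4, so n(H3PO4) = 0.001042 / 2 = 0.0005210 mol.
[H3PO4] = 0.0005210 / 0.02353 L = 0.0221 M.

0.0221 M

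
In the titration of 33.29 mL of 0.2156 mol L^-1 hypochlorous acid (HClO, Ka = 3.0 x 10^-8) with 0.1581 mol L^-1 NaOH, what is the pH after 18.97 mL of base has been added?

7.38

Initial n(HClO) = 0.2156 x 0.03329 = 0.007177 mol.
n(NaOH) added = 0.1581 x 0.01897 = 0.002999 mol, converting that many moles of HClO to ClO-.
Remaining n(HClO) = 0.004178 mol; n(ClO-) = 0.002999 mol.
By Henderson-Hasselbalch, pH = pKa + log([A^-]/[HA]) = 7.52 + log(0.002999/0.004178) = 7.52 + (-0.14) = 7.38.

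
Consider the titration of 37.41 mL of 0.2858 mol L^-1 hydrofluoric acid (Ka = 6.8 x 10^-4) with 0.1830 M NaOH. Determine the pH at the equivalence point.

n(HF) = 0.2858 x 0.03741 = 0.01069 mol; V(NaOH) at equivalence = 0.01069/0.1830 = 0.05843 L.
At equivalence all the acid is converted to F-; total volume = 0.03741 + 0.05843 = 0.09584 L, so [F-] = 0.01069/0.09584 = 0.1116 M.
Kb = Kw/Ka = 1.0e-14 / 6.8 x 10^-4 = 1.47e-11.
[OH^-] = sqrt(Kb x [F-]) = sqrt(1.47e-11 x 0.1116) = 1.28e-6 M.
pOH = 5.89, so pH = 14.00 - 5.89 = 8.11.

8.11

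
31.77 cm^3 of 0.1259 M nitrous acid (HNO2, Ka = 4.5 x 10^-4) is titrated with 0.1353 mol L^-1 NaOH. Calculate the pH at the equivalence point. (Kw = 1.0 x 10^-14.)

n(HNO2) = 0.1259 x 0.03177 = 0.004000 mol; V(NaOH) at equivalence = 0.004000/0.1353 = 0.02956 L.
At equivalence all the acid is converted to NO2-; total volume = 0.03177 + 0.02956 = 0.06133 L, so [NO2-] = 0.004000/0.06133 = 0.06522 M.
Kb = Kw/Ka = 1.0e-14 / 4.5 x 10^-4 = 2.22e-11.
[OH^-] = sqrt(Kb x [NO2-]) = sqrt(2.22e-11 x 0.06522) = 1.20e-6 M.
pOH = 5.92, so pH = 14.00 - 5.92 = 8.08.

8.08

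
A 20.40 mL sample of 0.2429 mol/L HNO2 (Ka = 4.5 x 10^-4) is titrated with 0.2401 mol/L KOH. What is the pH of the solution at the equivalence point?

n(HNO2) = 0.2429 x 0.02040 = 0.004955 mol; V(KOH) at equivalence = 0.004955/0.2401 = 0.02064 L.
At equivalence all the acid is converted to NO2-; total volume = 0.02040 + 0.02064 = 0.04104 L, so [NO2-] = 0.004955/0.04104 = 0.1207 M.
Kb = Kw/Ka = 1.0e-14 / 4.5 x 10^-4 = 2.22e-11.
[OH^-] = sqrt(Kb x [NO2-]) = sqrt(2.22e-11 x 0.1207) = 1.64e-6 M.
pOH = 5.79, so pH = 14.00 - 5.79 = 8.21.

8.21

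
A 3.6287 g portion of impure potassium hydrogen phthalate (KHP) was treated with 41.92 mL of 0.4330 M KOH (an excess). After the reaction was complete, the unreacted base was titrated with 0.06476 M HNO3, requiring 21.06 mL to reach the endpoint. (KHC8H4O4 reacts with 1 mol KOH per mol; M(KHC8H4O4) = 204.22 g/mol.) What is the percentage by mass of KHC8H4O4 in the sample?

Total n(KOH) added = 0.4330 x 0.04192 = 0.01815 mol.
n(HNO3) used = 0.06476 x 0.02106 = 0.001364 mol, which equals the excess n(KOH).
So n(KOH) consumed by the sample = 0.01815 - 0.001364 = 0.01679 mol.
n(KHC8H4O4) = 0.01679 / 1 = 0.01679 mol.
mass KHC8H4O4 = 0.01679 x 204.22 = 3.428 g, so %KHC8H4O4 = 3.428/3.6287 x 100 = 94.5%.

94.5%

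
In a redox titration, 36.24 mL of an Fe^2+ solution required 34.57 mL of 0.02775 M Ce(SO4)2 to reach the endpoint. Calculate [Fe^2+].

0.0265 M

n(Ce(SO4)2) = 0.02775 x 0.03457 = 0.0009593 mol.
From the balanced equation, 1 mol Ce(SO4)2 reacts with 1 mol Fe^2+, so n(Fe^2+) = 0.0009593 x 1/1 = 0.0009593 mol.
[Fe^2+] = 0.0009593 / 0.03624 L = 0.0265 M.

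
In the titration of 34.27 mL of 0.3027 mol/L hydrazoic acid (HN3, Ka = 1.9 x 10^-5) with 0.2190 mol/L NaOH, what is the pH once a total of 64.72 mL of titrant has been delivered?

n(acid) = 0.3027 x 0.03427 = 0.01037 mol; n(NaOH) added = 0.2190 x 0.06472 = 0.01417 mol.
Base is in excess by 0.01417 - 0.01037 = 0.003800 mol in a total volume of 0.09899 L.
[OH^-] = 0.003800/0.09899 = 0.03839 M, so pOH = 1.42 and pH = 14.00 - 1.42 = 12.58.

12.58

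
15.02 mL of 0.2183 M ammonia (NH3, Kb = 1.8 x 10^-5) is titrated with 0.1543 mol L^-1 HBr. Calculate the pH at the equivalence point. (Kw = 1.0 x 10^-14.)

5.15

n(NH3) = 0.2183 x 0.01502 = 0.003279 mol; V(HBr) at equivalence = 0.003279/0.1543 = 0.02125 L.
At equivalence the base is fully converted to NH4+; total volume = 0.03627 L, so [NH4+] = 0.003279/0.03627 = 0.09040 M.
Ka(NH4+) = Kw/Kb = 1.0e-14 / 1.8 x 10^-5 = 5.56e-10.
[H^+] = sqrt(Ka x [NH4+]) = sqrt(5.56e-10 x 0.09040) = 7.09e-6 M.
pH = -log(7.09e-6) = 5.15.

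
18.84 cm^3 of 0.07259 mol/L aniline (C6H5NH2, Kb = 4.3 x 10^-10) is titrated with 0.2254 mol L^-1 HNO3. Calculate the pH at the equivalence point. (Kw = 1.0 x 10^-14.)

2.95

n(C6H5NH2) = 0.07259 x 0.01884 = 0.001368 mol; V(HNO3) at equivalence = 0.001368/0.2254 = 0.006067 L.
At equivalence the base is fully converted to C6H5NH3+; total volume = 0.02491 L, so [C6H5NH3+] = 0.001368/0.02491 = 0.05491 M.
Ka(C6H5NH3+) = Kw/Kb = 1.0e-14 / 4.3 x 10^-10 = 2.33e-5.
[H^+] = sqrt(Ka x [C6H5NH3+]) = sqrt(2.33e-5 x 0.05491) = 0.00113 M.
pH = -log(0.00113) = 2.95.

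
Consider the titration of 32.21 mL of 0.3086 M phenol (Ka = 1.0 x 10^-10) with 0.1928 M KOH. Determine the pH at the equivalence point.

11.54

n(C6H5OH) = 0.3086 x 0.03221 = 0.009940 mol; V(KOH) at equivalence = 0.009940/0.1928 = 0.05156 L.
At equivalence all the acid is converted to C6H5O-; total volume = 0.03221 + 0.05156 = 0.08377 L, so [C6H5O-] = 0.009940/0.08377 = 0.1187 M.
Kb = Kw/Ka = 1.0e-14 / 1.0 x 10^-10 = 0.000100.
[OH^-] = sqrt(Kb x [C6H5O-]) = sqrt(0.000100 x 0.1187) = 0.00344 M.
pOH = 2.46, so pH = 14.00 - 2.46 = 11.54.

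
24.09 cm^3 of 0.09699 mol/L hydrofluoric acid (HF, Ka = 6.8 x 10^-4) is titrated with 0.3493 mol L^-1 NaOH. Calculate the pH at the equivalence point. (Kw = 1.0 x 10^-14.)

n(HF) = 0.09699 x 0.02409 = 0.002336 mol; V(NaOH) at equivalence = 0.002336/0.3493 = 0.006689 L.
At equivalence all the acid is converted to F-; total volume = 0.02409 + 0.006689 = 0.03078 L, so [F-] = 0.002336/0.03078 = 0.07591 M.
Kb = Kw/Ka = 1.0e-14 / 6.8 x 10^-4 = 1.47e-11.
[OH^-] = sqrt(Kb x [F-]) = sqrt(1.47e-11 x 0.07591) = 1.06e-6 M.
pOH = 5.98, so pH = 14.00 - 5.98 = 8.02.

8.02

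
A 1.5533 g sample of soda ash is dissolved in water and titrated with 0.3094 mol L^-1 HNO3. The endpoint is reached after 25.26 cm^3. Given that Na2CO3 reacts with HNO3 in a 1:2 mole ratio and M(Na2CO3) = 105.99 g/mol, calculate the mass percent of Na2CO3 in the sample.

n(HNO3) = 0.3094 x 0.02526 = 0.007815 mol.
n(Na2CO3) = 0.007815 / 2 = 0.003908 mol.
mass of Na2CO3 = 0.003908 x 105.99 = 0.4142 g.
% purity = 0.4142 / 1.5533 x 100 = 26.7%.

26.7%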